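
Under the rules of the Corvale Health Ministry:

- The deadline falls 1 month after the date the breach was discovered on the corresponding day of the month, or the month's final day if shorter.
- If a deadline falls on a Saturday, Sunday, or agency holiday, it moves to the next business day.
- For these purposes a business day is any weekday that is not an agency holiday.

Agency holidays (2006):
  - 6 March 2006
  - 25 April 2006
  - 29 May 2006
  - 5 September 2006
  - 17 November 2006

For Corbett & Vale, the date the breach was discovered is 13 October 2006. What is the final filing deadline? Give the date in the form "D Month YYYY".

1 month after 13 October 2006, on the same day of the month, is 13 November 2006.
Since 13 November 2006 is a Monday and not a holiday, the date is unchanged.
Deadline: 13 November 2006.

13 November 2006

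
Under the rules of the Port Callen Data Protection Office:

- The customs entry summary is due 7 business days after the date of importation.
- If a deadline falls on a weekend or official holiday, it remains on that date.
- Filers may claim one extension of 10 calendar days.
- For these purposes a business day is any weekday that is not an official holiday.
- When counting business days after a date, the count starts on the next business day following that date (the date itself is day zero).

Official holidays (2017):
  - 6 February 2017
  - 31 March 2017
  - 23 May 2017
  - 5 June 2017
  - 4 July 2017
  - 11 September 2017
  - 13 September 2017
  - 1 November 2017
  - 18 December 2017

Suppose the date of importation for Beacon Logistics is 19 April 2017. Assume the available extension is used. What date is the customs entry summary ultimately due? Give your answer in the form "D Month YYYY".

8 May 2017

7 business days after 19 April 2017, excluding weekends and holidays, is 28 April 2017.
28 April 2017 is a Friday; no weekend or holiday adjustment applies.
Applying the 10-calendar-day extension: 28 April 2017 + 10 days = 8 May 2017.
No adjustment is made for weekends or holidays, so 8 May 2017 stands.
The final due date is 8 May 2017.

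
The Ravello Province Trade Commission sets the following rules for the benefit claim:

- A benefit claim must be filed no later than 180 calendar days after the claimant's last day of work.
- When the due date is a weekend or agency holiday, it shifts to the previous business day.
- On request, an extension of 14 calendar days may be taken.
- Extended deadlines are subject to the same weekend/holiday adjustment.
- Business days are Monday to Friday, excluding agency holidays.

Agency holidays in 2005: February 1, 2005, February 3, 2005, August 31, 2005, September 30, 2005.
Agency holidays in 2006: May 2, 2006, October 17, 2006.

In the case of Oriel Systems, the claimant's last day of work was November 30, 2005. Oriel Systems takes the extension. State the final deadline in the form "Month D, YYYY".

June 12, 2006

From November 30, 2005, 180 calendar days later is May 29, 2006.
Since May 29, 2006 is a Monday and not a holiday, the date is unchanged.
The 14-calendar-day extension moves the deadline from May 29, 2006 to June 12, 2006.
Since June 12, 2006 is a Monday and not a holiday, the date is unchanged.
So the filing is due June 12, 2006.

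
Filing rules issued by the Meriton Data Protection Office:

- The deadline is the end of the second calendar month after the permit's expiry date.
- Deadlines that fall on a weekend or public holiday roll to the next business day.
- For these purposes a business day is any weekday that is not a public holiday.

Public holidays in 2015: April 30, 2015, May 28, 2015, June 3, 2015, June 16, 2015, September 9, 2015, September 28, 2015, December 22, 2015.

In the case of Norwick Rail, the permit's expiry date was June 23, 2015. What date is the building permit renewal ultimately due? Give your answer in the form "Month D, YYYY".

August 31, 2015

The second month after June 23, 2015 is August 2015, whose last day is August 31, 2015.
August 31, 2015 falls on a Monday, which is a business day, so no adjustment is needed.
The final due date is August 31, 2015.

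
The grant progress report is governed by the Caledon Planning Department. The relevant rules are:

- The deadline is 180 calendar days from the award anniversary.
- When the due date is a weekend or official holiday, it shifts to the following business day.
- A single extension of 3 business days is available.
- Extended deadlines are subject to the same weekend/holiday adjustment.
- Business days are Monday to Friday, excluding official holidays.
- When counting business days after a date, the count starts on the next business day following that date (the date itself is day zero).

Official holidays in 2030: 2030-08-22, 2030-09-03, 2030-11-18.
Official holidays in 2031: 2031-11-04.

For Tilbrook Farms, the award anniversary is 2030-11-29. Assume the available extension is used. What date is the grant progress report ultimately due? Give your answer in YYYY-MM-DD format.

2031-06-02

Trigger date 2030-11-29 + 180 calendar days = 2031-05-28.
2031-05-28 (Wednesday) is already a business day.
The 3-business-day extension runs from 2031-05-28 to 2031-06-02.
2031-06-02 is a Monday and not a listed holiday, so it stands.
The final due date is 2031-06-02.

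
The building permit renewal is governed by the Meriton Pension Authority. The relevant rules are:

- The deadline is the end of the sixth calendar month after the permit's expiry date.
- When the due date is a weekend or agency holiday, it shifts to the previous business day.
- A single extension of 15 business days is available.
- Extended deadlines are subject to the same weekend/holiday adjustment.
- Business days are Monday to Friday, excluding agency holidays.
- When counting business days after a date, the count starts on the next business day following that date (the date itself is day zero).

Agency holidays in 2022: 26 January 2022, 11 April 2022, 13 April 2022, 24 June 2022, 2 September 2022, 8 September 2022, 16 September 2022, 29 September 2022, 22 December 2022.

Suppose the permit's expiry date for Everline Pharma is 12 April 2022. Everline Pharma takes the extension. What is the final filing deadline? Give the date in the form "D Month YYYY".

21 November 2022

The sixth month after 12 April 2022 is October 2022, whose last day is 31 October 2022.
Since 31 October 2022 is a Monday and not a holiday, the date is unchanged.
Counting 15 further business days from 31 October 2022 reaches 21 November 2022.
Since 21 November 2022 is a Monday and not a holiday, the date is unchanged.
The final due date is 21 November 2022.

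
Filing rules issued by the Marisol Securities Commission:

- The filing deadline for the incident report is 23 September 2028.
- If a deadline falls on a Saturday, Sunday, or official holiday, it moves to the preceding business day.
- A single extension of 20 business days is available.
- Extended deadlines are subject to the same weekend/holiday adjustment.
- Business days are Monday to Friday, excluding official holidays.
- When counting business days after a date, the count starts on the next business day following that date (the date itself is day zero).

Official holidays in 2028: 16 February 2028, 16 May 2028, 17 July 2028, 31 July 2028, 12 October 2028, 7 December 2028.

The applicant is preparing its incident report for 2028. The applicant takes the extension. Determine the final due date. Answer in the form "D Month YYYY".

23 October 2028

The stated deadline is 23 September 2028.
Because 23 September 2028 is a Saturday, the deadline becomes 22 September 2028 (Friday).
Counting 20 further business days from 22 September 2028 reaches 23 October 2028.
23 October 2028 (Monday) is already a business day.
Deadline: 23 October 2028.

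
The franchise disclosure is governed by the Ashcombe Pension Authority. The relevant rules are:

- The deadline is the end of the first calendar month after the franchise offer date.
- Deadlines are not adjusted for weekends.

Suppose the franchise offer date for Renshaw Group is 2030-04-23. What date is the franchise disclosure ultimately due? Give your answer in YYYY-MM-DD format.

2030-05-31

1 month after 2030-04-23 is May 2030; that month ends on 2030-05-31.
2030-05-31 is a Friday; no weekend or holiday adjustment applies.
Final deadline: 2030-05-31.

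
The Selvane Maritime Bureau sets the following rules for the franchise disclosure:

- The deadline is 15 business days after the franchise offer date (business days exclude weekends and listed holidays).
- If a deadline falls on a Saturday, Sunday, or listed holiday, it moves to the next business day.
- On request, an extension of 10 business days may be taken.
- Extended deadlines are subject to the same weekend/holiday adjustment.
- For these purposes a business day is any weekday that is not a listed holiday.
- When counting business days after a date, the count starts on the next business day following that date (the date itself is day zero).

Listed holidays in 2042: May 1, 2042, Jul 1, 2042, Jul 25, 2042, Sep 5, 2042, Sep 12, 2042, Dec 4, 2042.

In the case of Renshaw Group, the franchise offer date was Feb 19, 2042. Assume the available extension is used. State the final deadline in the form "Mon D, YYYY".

Mar 26, 2042

Counting 15 business days after Feb 19, 2042 (skipping weekends and listed holidays) reaches Mar 12, 2042.
Since Mar 12, 2042 is a Wednesday and not a holiday, the date is unchanged.
Applying the 10-business-day extension: 10 business days after Mar 12, 2042 is Mar 26, 2042.
Mar 26, 2042 falls on a Wednesday, which is a business day, so no adjustment is needed.
Deadline: Mar 26, 2042.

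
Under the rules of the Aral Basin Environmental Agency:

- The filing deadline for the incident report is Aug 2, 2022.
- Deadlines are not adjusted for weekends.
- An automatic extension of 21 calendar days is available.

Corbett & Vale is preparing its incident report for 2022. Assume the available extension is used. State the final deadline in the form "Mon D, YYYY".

Aug 23, 2022

The statutory due date is Aug 2, 2022.
No adjustment is made for weekends or holidays, so Aug 2, 2022 stands.
The 21-calendar-day extension moves the deadline from Aug 2, 2022 to Aug 23, 2022.
Aug 23, 2022 falls on a Tuesday. The rules make no weekend/holiday allowance, so it remains Aug 23, 2022.
So the filing is due Aug 23, 2022.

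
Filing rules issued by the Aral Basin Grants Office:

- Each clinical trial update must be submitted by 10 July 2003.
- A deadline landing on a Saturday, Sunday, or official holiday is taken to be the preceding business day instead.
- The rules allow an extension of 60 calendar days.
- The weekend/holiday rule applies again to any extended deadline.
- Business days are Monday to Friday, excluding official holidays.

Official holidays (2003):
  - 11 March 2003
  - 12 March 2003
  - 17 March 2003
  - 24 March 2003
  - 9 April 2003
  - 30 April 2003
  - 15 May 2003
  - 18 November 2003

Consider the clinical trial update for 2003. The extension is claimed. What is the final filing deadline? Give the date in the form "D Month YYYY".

8 September 2003

The stated deadline is 10 July 2003.
Since 10 July 2003 is a Thursday and not a holiday, the date is unchanged.
Applying the 60-calendar-day extension: 10 July 2003 + 60 days = 8 September 2003.
8 September 2003 falls on a Monday, which is a business day, so no adjustment is needed.
So the filing is due 8 September 2003.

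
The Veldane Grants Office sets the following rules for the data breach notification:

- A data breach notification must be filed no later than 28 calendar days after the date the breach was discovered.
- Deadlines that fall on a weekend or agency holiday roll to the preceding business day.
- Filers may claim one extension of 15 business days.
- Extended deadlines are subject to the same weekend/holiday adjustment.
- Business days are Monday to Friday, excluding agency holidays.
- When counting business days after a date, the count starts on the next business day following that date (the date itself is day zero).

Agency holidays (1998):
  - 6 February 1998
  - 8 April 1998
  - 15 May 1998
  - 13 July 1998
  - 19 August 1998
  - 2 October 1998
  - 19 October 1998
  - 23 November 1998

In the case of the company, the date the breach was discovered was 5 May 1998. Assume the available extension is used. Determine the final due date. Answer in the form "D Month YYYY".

From 5 May 1998, 28 calendar days later is 2 June 1998.
2 June 1998 (Tuesday) is already a business day.
The 15-business-day extension runs from 2 June 1998 to 23 June 1998.
23 June 1998 falls on a Tuesday, which is a business day, so no adjustment is needed.
So the filing is due 23 June 1998.

23 June 1998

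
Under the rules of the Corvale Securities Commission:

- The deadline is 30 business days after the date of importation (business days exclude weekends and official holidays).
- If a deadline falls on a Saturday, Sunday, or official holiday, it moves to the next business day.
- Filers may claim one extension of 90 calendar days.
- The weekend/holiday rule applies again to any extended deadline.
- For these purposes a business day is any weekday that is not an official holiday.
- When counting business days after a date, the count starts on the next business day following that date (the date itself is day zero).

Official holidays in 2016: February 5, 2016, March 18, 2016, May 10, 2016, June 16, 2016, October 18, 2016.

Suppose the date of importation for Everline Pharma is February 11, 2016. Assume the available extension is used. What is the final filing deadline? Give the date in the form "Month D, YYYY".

June 23, 2016

Counting 30 business days after February 11, 2016 (skipping weekends and listed holidays) reaches March 25, 2016.
March 25, 2016 falls on a Friday, which is a business day, so no adjustment is needed.
Applying the 90-calendar-day extension: March 25, 2016 + 90 days = June 23, 2016.
June 23, 2016 is a Thursday and not a listed holiday, so it stands.
So the filing is due June 23, 2016.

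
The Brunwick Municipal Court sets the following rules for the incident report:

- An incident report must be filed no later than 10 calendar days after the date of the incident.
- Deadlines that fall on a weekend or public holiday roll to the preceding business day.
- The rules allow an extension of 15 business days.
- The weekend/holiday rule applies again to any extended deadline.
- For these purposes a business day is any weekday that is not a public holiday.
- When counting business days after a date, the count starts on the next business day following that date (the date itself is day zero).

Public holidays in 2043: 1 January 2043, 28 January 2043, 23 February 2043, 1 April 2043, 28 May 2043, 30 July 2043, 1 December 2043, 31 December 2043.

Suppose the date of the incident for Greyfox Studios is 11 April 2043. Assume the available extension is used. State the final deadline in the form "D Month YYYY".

Adding 10 calendar days to 11 April 2043 gives 21 April 2043.
Since 21 April 2043 is a Tuesday and not a holiday, the date is unchanged.
Applying the 15-business-day extension: 15 business days after 21 April 2043 is 12 May 2043.
12 May 2043 falls on a Tuesday, which is a business day, so no adjustment is needed.
The final due date is 12 May 2043.

12 May 2043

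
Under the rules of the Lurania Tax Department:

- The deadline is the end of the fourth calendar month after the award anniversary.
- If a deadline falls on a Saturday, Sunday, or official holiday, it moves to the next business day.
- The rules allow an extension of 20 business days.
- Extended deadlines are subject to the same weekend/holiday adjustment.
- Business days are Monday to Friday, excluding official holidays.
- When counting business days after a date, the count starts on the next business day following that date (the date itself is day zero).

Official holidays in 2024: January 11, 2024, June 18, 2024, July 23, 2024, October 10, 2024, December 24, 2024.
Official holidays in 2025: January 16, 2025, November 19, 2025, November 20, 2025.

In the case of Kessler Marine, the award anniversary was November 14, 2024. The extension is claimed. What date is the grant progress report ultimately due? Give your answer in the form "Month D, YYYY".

The fourth month after November 14, 2024 is March 2025, whose last day is March 31, 2025.
Since March 31, 2025 is a Monday and not a holiday, the date is unchanged.
The 20-business-day extension runs from March 31, 2025 to April 28, 2025.
April 28, 2025 (Monday) is already a business day.
Deadline: April 28, 2025.

April 28, 2025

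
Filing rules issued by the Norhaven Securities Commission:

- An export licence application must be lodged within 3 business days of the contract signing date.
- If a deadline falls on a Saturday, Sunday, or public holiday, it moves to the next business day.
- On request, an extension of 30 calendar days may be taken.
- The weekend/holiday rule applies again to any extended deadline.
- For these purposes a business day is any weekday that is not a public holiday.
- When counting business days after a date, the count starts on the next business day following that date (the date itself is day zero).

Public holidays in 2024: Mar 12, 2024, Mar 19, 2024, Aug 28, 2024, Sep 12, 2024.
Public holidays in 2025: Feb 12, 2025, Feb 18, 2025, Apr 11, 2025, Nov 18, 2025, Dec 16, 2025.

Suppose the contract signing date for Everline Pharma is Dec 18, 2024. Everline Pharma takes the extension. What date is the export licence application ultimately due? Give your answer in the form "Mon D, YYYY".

Starting the day after Dec 18, 2024 and counting 3 business days lands on Dec 23, 2024.
Dec 23, 2024 (Monday) is already a business day.
Add the 30 calendar-day extension to Dec 23, 2024: Jan 22, 2025.
Since Jan 22, 2025 is a Wednesday and not a holiday, the date is unchanged.
Deadline: Jan 22, 2025.

Jan 22, 2025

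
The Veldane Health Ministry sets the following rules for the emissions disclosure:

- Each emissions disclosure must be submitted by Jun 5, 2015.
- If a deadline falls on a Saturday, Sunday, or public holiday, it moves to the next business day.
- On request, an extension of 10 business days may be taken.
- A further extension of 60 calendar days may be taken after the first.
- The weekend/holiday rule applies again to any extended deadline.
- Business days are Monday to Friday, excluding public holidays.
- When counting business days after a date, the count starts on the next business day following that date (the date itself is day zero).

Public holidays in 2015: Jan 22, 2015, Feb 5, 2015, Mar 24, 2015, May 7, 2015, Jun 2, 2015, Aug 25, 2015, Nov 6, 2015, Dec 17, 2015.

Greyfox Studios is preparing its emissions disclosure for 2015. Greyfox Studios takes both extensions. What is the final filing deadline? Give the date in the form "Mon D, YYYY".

Aug 18, 2015

The statutory due date is Jun 5, 2015.
Jun 5, 2015 (Friday) is already a business day.
The 10-business-day extension runs from Jun 5, 2015 to Jun 19, 2015.
Jun 19, 2015 (Friday) is already a business day.
Add the 60 calendar-day extension to Jun 19, 2015: Aug 18, 2015.
Aug 18, 2015 is a Tuesday and not a listed holiday, so it stands.
The final due date is Aug 18, 2015.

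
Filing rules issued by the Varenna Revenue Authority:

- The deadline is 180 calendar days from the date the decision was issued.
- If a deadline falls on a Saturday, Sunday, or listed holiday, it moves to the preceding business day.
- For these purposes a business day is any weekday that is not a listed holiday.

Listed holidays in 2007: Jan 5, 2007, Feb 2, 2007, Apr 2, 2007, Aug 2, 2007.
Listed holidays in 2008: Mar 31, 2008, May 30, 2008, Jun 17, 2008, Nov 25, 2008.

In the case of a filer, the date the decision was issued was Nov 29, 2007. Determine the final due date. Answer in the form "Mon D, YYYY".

May 27, 2008

Adding 180 calendar days to Nov 29, 2007 gives May 27, 2008.
Since May 27, 2008 is a Tuesday and not a holiday, the date is unchanged.
So the filing is due May 27, 2008.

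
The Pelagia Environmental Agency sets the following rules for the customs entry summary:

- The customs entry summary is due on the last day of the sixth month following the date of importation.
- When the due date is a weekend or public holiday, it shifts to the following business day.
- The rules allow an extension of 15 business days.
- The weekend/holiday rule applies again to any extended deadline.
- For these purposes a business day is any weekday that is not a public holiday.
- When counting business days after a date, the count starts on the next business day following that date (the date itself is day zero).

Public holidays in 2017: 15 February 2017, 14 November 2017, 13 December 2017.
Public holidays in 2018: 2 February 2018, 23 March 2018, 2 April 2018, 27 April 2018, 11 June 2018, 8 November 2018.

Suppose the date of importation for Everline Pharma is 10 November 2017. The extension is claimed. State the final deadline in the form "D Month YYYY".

22 June 2018

6 months after 10 November 2017 is May 2018; that month ends on 31 May 2018.
31 May 2018 (Thursday) is already a business day.
Counting 15 further business days from 31 May 2018 reaches 22 June 2018.
22 June 2018 falls on a Friday, which is a business day, so no adjustment is needed.
Final deadline: 22 June 2018.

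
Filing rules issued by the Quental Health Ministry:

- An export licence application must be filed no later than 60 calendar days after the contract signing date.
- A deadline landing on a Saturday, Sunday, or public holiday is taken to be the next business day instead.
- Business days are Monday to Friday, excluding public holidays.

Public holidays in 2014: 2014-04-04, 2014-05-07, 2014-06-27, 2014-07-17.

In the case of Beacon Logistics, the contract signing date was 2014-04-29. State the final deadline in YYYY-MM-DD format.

2014-06-30

From 2014-04-29, 60 calendar days later is 2014-06-28.
2014-06-28 is a Saturday, so it moves to the next business day, 2014-06-30 (Monday).
So the filing is due 2014-06-30.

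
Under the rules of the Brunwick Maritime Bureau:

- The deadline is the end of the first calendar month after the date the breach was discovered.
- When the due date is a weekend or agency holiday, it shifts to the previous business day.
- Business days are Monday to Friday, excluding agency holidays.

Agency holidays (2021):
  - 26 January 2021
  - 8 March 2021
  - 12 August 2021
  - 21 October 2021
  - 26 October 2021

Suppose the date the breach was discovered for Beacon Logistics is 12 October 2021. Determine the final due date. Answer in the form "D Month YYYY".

1 month after 12 October 2021 is November 2021; that month ends on 30 November 2021.
30 November 2021 is a Tuesday and not a listed holiday, so it stands.
Deadline: 30 November 2021.

30 November 2021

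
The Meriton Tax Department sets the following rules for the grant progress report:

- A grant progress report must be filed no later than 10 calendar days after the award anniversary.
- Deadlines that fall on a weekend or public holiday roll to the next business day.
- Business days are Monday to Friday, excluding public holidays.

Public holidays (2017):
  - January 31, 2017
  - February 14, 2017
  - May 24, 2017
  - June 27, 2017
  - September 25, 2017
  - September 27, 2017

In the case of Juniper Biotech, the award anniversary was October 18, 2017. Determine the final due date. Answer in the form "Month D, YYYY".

10 calendar days after October 18, 2017 is October 28, 2017.
October 28, 2017 is a Saturday; the next business day is October 30, 2017 (Monday).
Final deadline: October 30, 2017.

October 30, 2017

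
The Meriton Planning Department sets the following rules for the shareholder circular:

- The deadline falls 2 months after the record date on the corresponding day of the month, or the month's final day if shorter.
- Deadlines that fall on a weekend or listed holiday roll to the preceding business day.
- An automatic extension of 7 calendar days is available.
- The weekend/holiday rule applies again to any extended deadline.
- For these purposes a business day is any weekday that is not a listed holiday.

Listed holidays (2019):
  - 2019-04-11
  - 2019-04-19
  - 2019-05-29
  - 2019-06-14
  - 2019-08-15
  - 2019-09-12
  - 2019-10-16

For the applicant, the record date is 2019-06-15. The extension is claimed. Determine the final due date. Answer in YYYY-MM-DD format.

2 months after 2019-06-15, on the same day of the month, is 2019-08-15.
2019-08-15 is a listed holiday; the preceding business day is 2019-08-14 (Wednesday).
With the 7-day extension, 2019-08-14 becomes 2019-08-21.
2019-08-21 falls on a Wednesday, which is a business day, so no adjustment is needed.
Deadline: 2019-08-21.

2019-08-21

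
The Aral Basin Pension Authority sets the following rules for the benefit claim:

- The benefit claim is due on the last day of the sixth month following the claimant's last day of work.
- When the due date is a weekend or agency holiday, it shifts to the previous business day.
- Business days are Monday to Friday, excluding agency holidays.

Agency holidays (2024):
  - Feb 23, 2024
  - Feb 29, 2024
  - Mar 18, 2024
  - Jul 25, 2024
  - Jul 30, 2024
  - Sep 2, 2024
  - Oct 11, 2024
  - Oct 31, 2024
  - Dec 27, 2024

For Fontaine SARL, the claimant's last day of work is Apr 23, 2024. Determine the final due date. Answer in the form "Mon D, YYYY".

Oct 30, 2024

The sixth month after Apr 23, 2024 is October 2024, whose last day is Oct 31, 2024.
Oct 31, 2024 is a listed holiday, so it moves to the preceding business day, Oct 30, 2024 (Wednesday).
Deadline: Oct 30, 2024.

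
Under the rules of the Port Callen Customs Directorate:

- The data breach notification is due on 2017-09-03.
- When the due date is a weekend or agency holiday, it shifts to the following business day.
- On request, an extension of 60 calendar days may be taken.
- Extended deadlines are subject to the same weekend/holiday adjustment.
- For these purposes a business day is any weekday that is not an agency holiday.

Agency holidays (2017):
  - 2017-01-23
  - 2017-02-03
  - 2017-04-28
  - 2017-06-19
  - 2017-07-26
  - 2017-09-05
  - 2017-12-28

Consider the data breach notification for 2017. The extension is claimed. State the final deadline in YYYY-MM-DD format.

2017-11-03

Start from the fixed due date, 2017-09-03.
Because 2017-09-03 is a Sunday, the deadline becomes 2017-09-04 (Monday).
With the 60-day extension, 2017-09-04 becomes 2017-11-03.
2017-11-03 falls on a Friday, which is a business day, so no adjustment is needed.
So the filing is due 2017-11-03.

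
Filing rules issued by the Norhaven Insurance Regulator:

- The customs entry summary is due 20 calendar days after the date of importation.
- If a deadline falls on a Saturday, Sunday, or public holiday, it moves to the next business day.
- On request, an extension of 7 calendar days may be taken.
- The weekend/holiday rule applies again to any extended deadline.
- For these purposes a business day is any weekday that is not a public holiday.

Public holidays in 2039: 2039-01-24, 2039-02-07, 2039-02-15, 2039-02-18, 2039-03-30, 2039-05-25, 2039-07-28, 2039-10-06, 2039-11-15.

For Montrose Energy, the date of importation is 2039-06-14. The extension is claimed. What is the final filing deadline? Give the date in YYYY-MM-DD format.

2039-07-11

Trigger date 2039-06-14 + 20 calendar days = 2039-07-04.
2039-07-04 is a Monday and not a listed holiday, so it stands.
The 7-calendar-day extension moves the deadline from 2039-07-04 to 2039-07-11.
Since 2039-07-11 is a Monday and not a holiday, the date is unchanged.
So the filing is due 2039-07-11.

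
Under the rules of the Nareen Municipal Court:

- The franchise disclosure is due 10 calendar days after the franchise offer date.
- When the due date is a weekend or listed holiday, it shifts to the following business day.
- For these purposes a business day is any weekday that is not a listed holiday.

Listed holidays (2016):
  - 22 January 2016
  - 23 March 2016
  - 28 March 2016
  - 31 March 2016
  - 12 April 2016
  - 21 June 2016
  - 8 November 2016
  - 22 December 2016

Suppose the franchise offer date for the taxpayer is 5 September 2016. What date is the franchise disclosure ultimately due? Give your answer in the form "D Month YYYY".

From 5 September 2016, 10 calendar days later is 15 September 2016.
15 September 2016 falls on a Thursday, which is a business day, so no adjustment is needed.
Final deadline: 15 September 2016.

15 September 2016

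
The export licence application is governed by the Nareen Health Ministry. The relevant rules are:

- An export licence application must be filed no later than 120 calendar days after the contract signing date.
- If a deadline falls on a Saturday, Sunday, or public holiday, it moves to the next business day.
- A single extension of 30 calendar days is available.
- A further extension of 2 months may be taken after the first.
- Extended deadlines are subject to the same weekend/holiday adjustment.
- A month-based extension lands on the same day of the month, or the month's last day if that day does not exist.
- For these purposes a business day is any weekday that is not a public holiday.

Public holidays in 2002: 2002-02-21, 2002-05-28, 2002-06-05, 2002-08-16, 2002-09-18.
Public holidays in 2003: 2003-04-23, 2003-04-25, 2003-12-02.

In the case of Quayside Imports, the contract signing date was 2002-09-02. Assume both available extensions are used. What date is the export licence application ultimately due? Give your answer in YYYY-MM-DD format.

Adding 120 calendar days to 2002-09-02 gives 2002-12-31.
2002-12-31 is a Tuesday and not a listed holiday, so it stands.
Add the 30 calendar-day extension to 2002-12-31: 2003-01-30.
Since 2003-01-30 is a Thursday and not a holiday, the date is unchanged.
Add 2 months to 2003-01-30: 2003-03-30.
2003-03-30 is a Sunday, so it moves to the next business day, 2003-03-31 (Monday).
Deadline: 2003-03-31.

2003-03-31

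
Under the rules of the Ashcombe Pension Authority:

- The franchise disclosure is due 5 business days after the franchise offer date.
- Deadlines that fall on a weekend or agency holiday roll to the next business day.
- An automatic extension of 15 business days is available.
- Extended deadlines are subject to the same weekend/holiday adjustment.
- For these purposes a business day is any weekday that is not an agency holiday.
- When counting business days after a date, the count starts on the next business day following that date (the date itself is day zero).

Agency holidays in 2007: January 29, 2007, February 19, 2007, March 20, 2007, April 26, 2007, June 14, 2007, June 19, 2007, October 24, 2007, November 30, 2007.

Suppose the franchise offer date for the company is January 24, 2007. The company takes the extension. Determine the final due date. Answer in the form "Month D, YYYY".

5 business days after January 24, 2007, excluding weekends and holidays, is February 1, 2007.
February 1, 2007 falls on a Thursday, which is a business day, so no adjustment is needed.
The 15-business-day extension runs from February 1, 2007 to February 23, 2007.
February 23, 2007 falls on a Friday, which is a business day, so no adjustment is needed.
The final due date is February 23, 2007.

February 23, 2007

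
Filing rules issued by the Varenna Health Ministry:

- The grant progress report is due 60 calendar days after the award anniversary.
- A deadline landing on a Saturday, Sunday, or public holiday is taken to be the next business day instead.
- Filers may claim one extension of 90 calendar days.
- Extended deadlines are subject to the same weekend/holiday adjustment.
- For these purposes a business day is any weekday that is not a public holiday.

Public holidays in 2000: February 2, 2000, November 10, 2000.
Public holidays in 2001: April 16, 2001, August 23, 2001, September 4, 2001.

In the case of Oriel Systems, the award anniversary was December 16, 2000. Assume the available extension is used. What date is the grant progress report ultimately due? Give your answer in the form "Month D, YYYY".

Adding 60 calendar days to December 16, 2000 gives February 14, 2001.
Since February 14, 2001 is a Wednesday and not a holiday, the date is unchanged.
With the 90-day extension, February 14, 2001 becomes May 15, 2001.
May 15, 2001 is a Tuesday and not a listed holiday, so it stands.
The final due date is May 15, 2001.

May 15, 2001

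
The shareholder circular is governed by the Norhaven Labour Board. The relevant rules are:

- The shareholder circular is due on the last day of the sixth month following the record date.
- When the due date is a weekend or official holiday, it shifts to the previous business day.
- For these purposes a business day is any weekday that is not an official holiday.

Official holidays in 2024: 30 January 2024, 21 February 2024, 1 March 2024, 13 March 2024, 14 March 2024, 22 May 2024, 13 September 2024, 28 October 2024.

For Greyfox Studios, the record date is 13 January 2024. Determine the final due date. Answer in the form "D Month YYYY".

6 months after 13 January 2024 is July 2024; that month ends on 31 July 2024.
31 July 2024 falls on a Wednesday, which is a business day, so no adjustment is needed.
So the filing is due 31 July 2024.

31 July 2024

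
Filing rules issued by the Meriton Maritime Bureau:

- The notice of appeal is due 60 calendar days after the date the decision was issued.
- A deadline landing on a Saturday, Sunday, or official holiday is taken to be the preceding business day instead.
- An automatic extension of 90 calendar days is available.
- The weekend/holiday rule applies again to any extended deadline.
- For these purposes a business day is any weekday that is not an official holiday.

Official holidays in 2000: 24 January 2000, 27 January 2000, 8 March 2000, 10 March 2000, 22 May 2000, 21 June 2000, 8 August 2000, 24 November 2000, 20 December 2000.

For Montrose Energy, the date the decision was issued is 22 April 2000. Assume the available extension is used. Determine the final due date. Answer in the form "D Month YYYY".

18 September 2000

From 22 April 2000, 60 calendar days later is 21 June 2000.
21 June 2000 falls on a listed holiday. Rolling to the preceding business day gives 20 June 2000, a Tuesday.
Applying the 90-calendar-day extension: 20 June 2000 + 90 days = 18 September 2000.
18 September 2000 falls on a Monday, which is a business day, so no adjustment is needed.
So the filing is due 18 September 2000.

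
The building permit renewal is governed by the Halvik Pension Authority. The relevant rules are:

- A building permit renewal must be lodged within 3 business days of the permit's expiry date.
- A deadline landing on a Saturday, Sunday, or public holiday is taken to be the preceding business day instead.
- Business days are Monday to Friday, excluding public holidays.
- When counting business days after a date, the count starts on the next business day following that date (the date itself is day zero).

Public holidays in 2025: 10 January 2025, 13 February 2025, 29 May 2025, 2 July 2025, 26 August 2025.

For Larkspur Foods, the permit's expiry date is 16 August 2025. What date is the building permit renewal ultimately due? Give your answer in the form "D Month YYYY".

Starting the day after 16 August 2025 and counting 3 business days lands on 20 August 2025.
20 August 2025 falls on a Wednesday, which is a business day, so no adjustment is needed.
The final due date is 20 August 2025.

20 August 2025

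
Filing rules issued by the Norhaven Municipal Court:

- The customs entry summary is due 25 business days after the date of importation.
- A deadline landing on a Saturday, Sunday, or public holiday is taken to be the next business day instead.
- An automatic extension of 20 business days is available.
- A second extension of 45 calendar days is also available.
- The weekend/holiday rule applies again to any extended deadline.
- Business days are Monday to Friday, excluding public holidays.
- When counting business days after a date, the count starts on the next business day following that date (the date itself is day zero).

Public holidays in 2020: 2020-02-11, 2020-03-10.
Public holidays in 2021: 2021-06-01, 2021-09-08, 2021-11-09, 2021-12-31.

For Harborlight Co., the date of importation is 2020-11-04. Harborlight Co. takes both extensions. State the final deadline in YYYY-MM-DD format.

2021-02-22

Starting the day after 2020-11-04 and counting 25 business days lands on 2020-12-09.
2020-12-09 (Wednesday) is already a business day.
Counting 20 further business days from 2020-12-09 reaches 2021-01-06.
2021-01-06 (Wednesday) is already a business day.
Applying the 45-calendar-day extension: 2021-01-06 + 45 days = 2021-02-20.
Because 2021-02-20 is a Saturday, the deadline becomes 2021-02-22 (Monday).
So the filing is due 2021-02-22.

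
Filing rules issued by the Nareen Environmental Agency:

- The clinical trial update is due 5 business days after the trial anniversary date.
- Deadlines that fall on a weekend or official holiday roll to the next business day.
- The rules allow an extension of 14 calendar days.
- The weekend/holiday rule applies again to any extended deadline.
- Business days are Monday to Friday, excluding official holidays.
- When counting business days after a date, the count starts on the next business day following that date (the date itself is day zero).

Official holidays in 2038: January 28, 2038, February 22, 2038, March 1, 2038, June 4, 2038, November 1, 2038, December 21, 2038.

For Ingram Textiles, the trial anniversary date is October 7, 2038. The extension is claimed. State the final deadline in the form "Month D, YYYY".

Counting 5 business days after October 7, 2038 (skipping weekends and listed holidays) reaches October 14, 2038.
Since October 14, 2038 is a Thursday and not a holiday, the date is unchanged.
The 14-calendar-day extension moves the deadline from October 14, 2038 to October 28, 2038.
October 28, 2038 falls on a Thursday, which is a business day, so no adjustment is needed.
So the filing is due October 28, 2038.

October 28, 2038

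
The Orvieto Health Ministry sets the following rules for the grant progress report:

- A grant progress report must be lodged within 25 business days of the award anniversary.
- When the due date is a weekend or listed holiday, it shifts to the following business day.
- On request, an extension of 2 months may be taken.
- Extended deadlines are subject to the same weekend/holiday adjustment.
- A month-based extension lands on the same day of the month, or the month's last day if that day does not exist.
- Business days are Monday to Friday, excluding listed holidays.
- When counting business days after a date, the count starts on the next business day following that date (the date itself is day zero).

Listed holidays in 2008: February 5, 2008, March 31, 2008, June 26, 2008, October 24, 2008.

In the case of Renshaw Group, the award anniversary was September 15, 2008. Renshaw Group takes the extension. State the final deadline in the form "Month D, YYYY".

December 22, 2008

Starting the day after September 15, 2008 and counting 25 business days lands on October 20, 2008.
Since October 20, 2008 is a Monday and not a holiday, the date is unchanged.
Add 2 months to October 20, 2008: December 20, 2008.
December 20, 2008 is a Saturday; the next business day is December 22, 2008 (Monday).
Final deadline: December 22, 2008.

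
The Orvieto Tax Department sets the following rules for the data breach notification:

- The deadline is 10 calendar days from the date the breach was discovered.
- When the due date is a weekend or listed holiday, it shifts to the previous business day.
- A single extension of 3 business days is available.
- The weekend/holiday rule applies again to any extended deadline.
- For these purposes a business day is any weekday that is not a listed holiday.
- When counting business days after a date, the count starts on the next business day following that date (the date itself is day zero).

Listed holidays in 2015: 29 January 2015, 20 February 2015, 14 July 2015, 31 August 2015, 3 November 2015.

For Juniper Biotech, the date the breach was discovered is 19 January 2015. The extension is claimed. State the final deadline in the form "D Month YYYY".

Trigger date 19 January 2015 + 10 calendar days = 29 January 2015.
29 January 2015 is a listed holiday, so it moves to the preceding business day, 28 January 2015 (Wednesday).
The 3-business-day extension runs from 28 January 2015 to 3 February 2015.
3 February 2015 (Tuesday) is already a business day.
The final due date is 3 February 2015.

3 February 2015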